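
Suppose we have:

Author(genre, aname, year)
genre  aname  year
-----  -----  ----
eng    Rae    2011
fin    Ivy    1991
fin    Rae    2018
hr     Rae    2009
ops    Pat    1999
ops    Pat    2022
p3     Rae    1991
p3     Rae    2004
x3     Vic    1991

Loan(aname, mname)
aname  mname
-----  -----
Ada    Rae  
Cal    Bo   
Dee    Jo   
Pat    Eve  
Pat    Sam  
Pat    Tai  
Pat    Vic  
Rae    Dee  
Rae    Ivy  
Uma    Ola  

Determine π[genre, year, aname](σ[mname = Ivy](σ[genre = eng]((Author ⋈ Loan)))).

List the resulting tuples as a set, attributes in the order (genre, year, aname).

{(eng, 2011, Rae)}

Author ⋈ Loan (natural join on aname): {(eng, Rae, 2011, Dee), (eng, Rae, 2011, Ivy), (fin, Rae, 2018, Dee), (fin, Rae, 2018, Ivy), (hr, Rae, 2009, Dee), (hr, Rae, 2009, Ivy), (ops, Pat, 1999, Eve), (ops, Pat, 1999, Sam), (ops, Pat, 1999, Tai), (ops, Pat, 1999, Vic), (ops, Pat, 2022, Eve), (ops, Pat, 2022, Sam), (ops, Pat, 2022, Tai), (ops, Pat, 2022, Vic), (p3, Rae, 1991, Dee), (p3, Rae, 1991, Ivy), (p3, Rae, 2004, Dee), (p3, Rae, 2004, Ivy)}
Filtering on genre = eng leaves {(eng, Rae, 2011, Dee), (eng, Rae, 2011, Ivy)}.
Filtering on mname = Ivy leaves {(eng, Rae, 2011, Ivy)}.
Keep only column(s) genre, year, aname: {(eng, 2011, Rae)}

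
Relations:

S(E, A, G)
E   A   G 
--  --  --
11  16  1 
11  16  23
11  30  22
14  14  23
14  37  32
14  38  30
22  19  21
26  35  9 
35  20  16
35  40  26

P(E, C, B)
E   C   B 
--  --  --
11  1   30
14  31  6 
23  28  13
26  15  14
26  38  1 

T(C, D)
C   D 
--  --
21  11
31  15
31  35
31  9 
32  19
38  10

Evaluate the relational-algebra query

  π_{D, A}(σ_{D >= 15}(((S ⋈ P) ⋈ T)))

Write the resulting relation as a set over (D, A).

Joining S and P on E yields {(11, 16, 1, 1, 30), (11, 16, 23, 1, 30), (11, 30, 22, 1, 30), (14, 14, 23, 31, 6), (14, 37, 32, 31, 6), (14, 38, 30, 31, 6), (26, 35, 9, 15, 14), (26, 35, 9, 38, 1)}.
Joining (S ⋈ P) and T on C yields {(14, 14, 23, 31, 6, 15), (14, 14, 23, 31, 6, 35), (14, 14, 23, 31, 6, 9), (14, 37, 32, 31, 6, 15), (14, 37, 32, 31, 6, 35), (14, 37, 32, 31, 6, 9), (14, 38, 30, 31, 6, 15), (14, 38, 30, 31, 6, 35), (14, 38, 30, 31, 6, 9), (26, 35, 9, 38, 1, 10)}.
Apply σ_{D >= 15}; surviving tuples: {(14, 14, 23, 31, 6, 15), (14, 14, 23, 31, 6, 35), (14, 37, 32, 31, 6, 15), (14, 37, 32, 31, 6, 35), (14, 38, 30, 31, 6, 15), (14, 38, 30, 31, 6, 35)}
Keep only column(s) D, A: {(15, 14), (15, 37), (15, 38), (35, 14), (35, 37), (35, 38)}

{(15, 14), (15, 37), (15, 38), (35, 14), (35, 37), (35, 38)}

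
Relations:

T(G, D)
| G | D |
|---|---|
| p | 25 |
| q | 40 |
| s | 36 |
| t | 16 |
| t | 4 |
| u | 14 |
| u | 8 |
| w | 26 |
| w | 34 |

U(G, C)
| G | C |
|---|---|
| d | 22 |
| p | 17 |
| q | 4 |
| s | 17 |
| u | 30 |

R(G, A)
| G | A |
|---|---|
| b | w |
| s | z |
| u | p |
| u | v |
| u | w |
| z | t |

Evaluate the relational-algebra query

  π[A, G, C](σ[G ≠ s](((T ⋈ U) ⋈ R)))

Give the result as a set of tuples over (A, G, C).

{(p, u, 30), (v, u, 30), (w, u, 30)}

T ⋈ U (natural join on G): {(p, 25, 17), (q, 40, 4), (s, 36, 17), (u, 14, 30), (u, 8, 30)}
(T ⋈ U) ⋈ R (natural join on G): {(s, 36, 17, z), (u, 14, 30, p), (u, 14, 30, v), (u, 14, 30, w), (u, 8, 30, p), (u, 8, 30, v), (u, 8, 30, w)}
Apply σ_{G ≠ s}; surviving tuples: {(u, 14, 30, p), (u, 14, 30, v), (u, 14, 30, w), (u, 8, 30, p), (u, 8, 30, v), (u, 8, 30, w)}
Keep only column(s) A, G, C (3 duplicate(s) eliminated): {(p, u, 30), (v, u, 30), (w, u, 30)}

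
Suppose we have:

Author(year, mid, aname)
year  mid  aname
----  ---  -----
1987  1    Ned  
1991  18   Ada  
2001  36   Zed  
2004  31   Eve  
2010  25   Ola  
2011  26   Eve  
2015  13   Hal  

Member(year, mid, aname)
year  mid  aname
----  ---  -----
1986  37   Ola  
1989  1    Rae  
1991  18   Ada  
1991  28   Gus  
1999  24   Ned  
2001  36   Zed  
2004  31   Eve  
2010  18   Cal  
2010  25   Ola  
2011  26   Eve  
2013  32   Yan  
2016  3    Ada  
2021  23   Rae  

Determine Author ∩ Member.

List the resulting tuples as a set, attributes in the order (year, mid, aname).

{(1991, 18, Ada), (2001, 36, Zed), (2004, 31, Eve), (2010, 25, Ola), (2011, 26, Eve)}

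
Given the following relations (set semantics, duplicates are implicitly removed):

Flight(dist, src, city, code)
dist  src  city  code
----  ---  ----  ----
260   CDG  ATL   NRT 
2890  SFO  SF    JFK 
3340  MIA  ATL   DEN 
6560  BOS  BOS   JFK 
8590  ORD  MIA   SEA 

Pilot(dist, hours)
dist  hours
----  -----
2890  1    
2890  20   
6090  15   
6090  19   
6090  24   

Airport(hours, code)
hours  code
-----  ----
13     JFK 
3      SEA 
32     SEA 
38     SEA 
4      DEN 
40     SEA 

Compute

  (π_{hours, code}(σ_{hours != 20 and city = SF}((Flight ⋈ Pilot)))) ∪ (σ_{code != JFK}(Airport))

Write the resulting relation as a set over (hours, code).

Flight ⋈ Pilot (natural join on dist): {(2890, SFO, SF, JFK, 1), (2890, SFO, SF, JFK, 20)}
Selection hours != 20 and city = SF: {(2890, SFO, SF, JFK, 1)}
Keep only column(s) hours, code: {(1, JFK)}
Selection code != JFK: {(3, SEA), (32, SEA), (38, SEA), (4, DEN), (40, SEA)}
Taking the union: {(1, JFK), (3, SEA), (32, SEA), (38, SEA), (4, DEN), (40, SEA)}

{(1, JFK), (3, SEA), (32, SEA), (38, SEA), (4, DEN), (40, SEA)}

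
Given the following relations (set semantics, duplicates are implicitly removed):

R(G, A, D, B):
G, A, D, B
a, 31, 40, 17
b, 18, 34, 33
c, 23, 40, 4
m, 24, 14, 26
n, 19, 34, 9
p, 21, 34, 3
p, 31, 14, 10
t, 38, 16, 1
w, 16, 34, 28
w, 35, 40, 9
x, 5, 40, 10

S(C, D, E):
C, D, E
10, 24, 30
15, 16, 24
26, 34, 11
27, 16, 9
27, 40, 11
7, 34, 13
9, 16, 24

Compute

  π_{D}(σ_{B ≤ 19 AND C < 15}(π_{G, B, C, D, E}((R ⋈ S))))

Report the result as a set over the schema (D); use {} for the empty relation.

{16, 34}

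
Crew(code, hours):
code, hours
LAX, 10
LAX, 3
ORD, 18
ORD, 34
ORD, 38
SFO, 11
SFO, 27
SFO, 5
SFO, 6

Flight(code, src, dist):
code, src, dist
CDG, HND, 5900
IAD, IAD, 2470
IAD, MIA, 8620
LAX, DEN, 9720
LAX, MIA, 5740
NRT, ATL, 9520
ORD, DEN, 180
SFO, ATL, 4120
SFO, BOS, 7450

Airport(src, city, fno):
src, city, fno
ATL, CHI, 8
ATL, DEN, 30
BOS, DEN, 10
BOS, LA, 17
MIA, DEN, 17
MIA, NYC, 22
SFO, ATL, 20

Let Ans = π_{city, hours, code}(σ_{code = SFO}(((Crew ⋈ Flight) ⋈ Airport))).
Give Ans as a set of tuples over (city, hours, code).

{(CHI, 11, SFO), (CHI, 27, SFO), (CHI, 5, SFO), (CHI, 6, SFO), (DEN, 11, SFO), (DEN, 27, SFO), (DEN, 5, SFO), (DEN, 6, SFO), (LA, 11, SFO), (LA, 27, SFO), (LA, 5, SFO), (LA, 6, SFO)}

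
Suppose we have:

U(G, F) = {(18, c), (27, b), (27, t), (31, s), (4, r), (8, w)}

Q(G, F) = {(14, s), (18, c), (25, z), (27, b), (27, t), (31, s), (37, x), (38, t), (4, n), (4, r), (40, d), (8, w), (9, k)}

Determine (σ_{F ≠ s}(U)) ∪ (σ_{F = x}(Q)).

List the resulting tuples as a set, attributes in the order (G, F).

{(18, c), (27, b), (27, t), (37, x), (4, r), (8, w)}

Filtering on F ≠ s leaves {(18, c), (27, b), (27, t), (4, r), (8, w)}.
Filtering on F = x leaves {(37, x)}.
Union: {(18, c), (27, b), (27, t), (4, r), (8, w)} with {(37, x)} → {(18, c), (27, b), (27, t), (37, x), (4, r), (8, w)}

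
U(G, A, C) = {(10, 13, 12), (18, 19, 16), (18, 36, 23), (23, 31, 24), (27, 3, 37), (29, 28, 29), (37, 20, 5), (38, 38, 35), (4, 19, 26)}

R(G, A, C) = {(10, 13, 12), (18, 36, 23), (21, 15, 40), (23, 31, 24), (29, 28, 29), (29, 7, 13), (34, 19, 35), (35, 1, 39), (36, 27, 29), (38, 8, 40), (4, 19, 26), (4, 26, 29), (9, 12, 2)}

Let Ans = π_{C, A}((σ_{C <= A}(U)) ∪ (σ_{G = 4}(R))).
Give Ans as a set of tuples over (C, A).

{(12, 13), (16, 19), (23, 36), (24, 31), (26, 19), (29, 26), (35, 38), (5, 20)}

Apply σ_{C <= A}; surviving tuples: {(10, 13, 12), (18, 19, 16), (18, 36, 23), (23, 31, 24), (37, 20, 5), (38, 38, 35)}
Apply σ_{G = 4}; surviving tuples: {(4, 19, 26), (4, 26, 29)}
Taking the union: {(10, 13, 12), (18, 19, 16), (18, 36, 23), (23, 31, 24), (37, 20, 5), (38, 38, 35), (4, 19, 26), (4, 26, 29)}
π[C, A]: project onto (C, A) → {(12, 13), (16, 19), (23, 36), (24, 31), (26, 19), (29, 26), (35, 38), (5, 20)}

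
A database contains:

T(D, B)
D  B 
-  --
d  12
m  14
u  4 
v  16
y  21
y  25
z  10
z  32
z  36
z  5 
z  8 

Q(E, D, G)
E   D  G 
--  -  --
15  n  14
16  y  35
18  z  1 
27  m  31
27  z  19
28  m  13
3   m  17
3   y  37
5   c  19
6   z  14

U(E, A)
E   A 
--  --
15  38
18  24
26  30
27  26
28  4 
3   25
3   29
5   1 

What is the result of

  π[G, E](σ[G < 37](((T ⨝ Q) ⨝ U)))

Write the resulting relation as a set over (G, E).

{(1, 18), (13, 28), (17, 3), (19, 27), (31, 27)}

Joining T and Q on D yields {(m, 14, 27, 31), (m, 14, 28, 13), (m, 14, 3, 17), (y, 21, 16, 35), (y, 21, 3, 37), (y, 25, 16, 35), (y, 25, 3, 37), (z, 10, 18, 1), (z, 10, 27, 19), (z, 10, 6, 14), (z, 32, 18, 1), (z, 32, 27, 19), (z, 32, 6, 14), (z, 36, 18, 1), (z, 36, 27, 19), (z, 36, 6, 14), (z, 5, 18, 1), (z, 5, 27, 19), (z, 5, 6, 14), (z, 8, 18, 1), (z, 8, 27, 19), (z, 8, 6, 14)}.
Joining (T ⨝ Q) and U on E yields {(m, 14, 27, 31, 26), (m, 14, 28, 13, 4), (m, 14, 3, 17, 25), (m, 14, 3, 17, 29), (y, 21, 3, 37, 25), (y, 21, 3, 37, 29), (y, 25, 3, 37, 25), (y, 25, 3, 37, 29), (z, 10, 18, 1, 24), (z, 10, 27, 19, 26), (z, 32, 18, 1, 24), (z, 32, 27, 19, 26), (z, 36, 18, 1, 24), (z, 36, 27, 19, 26), (z, 5, 18, 1, 24), (z, 5, 27, 19, 26), (z, 8, 18, 1, 24), (z, 8, 27, 19, 26)}.
σ[G < 37]: keep tuples satisfying G < 37 → {(m, 14, 27, 31, 26), (m, 14, 28, 13, 4), (m, 14, 3, 17, 25), (m, 14, 3, 17, 29), (z, 10, 18, 1, 24), (z, 10, 27, 19, 26), (z, 32, 18, 1, 24), (z, 32, 27, 19, 26), (z, 36, 18, 1, 24), (z, 36, 27, 19, 26), (z, 5, 18, 1, 24), (z, 5, 27, 19, 26), (z, 8, 18, 1, 24), (z, 8, 27, 19, 26)}
Projecting to G, E (9 duplicate(s) eliminated): {(1, 18), (13, 28), (17, 3), (19, 27), (31, 27)}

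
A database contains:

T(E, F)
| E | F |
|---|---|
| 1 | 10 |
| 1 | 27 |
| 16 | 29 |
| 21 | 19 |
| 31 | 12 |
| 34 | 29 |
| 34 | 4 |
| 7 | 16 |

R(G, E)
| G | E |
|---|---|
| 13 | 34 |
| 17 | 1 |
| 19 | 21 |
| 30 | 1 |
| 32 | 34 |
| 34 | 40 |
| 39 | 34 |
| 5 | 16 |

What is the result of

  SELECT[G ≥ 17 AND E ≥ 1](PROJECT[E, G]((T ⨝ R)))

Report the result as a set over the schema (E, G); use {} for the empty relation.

Natural join on E: {(1, 10, 17), (1, 10, 30), (1, 27, 17), (1, 27, 30), (16, 29, 5), (21, 19, 19), (34, 29, 13), (34, 29, 32), (34, 29, 39), (34, 4, 13), (34, 4, 32), (34, 4, 39)}
π[E, G]: project onto (E, G) (5 duplicate(s) eliminated) → {(1, 17), (1, 30), (16, 5), (21, 19), (34, 13), (34, 32), (34, 39)}
Selection G ≥ 17 AND E ≥ 1: {(1, 17), (1, 30), (21, 19), (34, 32), (34, 39)}

{(1, 17), (1, 30), (21, 19), (34, 32), (34, 39)}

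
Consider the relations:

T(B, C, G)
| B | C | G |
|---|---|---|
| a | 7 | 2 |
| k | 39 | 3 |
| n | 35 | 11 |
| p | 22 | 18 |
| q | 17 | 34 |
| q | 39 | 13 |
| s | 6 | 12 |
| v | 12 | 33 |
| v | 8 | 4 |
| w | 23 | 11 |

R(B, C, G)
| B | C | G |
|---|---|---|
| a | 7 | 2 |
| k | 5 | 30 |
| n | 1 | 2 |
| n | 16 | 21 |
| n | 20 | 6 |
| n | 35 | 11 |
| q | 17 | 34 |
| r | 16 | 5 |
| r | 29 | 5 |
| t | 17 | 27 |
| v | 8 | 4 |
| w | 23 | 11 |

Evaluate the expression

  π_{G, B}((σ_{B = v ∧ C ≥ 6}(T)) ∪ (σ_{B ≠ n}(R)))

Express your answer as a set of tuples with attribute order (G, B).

{(11, w), (2, a), (27, t), (30, k), (33, v), (34, q), (4, v), (5, r)}

Filtering on B = v ∧ C ≥ 6 leaves {(v, 12, 33), (v, 8, 4)}.
Filtering on B ≠ n leaves {(a, 7, 2), (k, 5, 30), (q, 17, 34), (r, 16, 5), (r, 29, 5), (t, 17, 27), (v, 8, 4), (w, 23, 11)}.
Taking the union: {(a, 7, 2), (k, 5, 30), (q, 17, 34), (r, 16, 5), (r, 29, 5), (t, 17, 27), (v, 12, 33), (v, 8, 4), (w, 23, 11)}
π_{G, B} gives {(11, w), (2, a), (27, t), (30, k), (33, v), (34, q), (4, v), (5, r)} (1 duplicate(s) eliminated).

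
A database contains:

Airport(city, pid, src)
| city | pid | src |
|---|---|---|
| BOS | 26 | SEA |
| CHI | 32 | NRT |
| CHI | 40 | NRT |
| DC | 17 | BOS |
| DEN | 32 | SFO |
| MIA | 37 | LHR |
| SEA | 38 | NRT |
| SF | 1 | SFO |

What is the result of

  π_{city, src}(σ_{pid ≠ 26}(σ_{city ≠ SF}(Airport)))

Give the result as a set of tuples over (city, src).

Selection city ≠ SF: {(BOS, 26, SEA), (CHI, 32, NRT), (CHI, 40, NRT), (DC, 17, BOS), (DEN, 32, SFO), (MIA, 37, LHR), (SEA, 38, NRT)}
Selection pid ≠ 26: {(CHI, 32, NRT), (CHI, 40, NRT), (DC, 17, BOS), (DEN, 32, SFO), (MIA, 37, LHR), (SEA, 38, NRT)}
Projecting to city, src (1 duplicate(s) eliminated): {(CHI, NRT), (DC, BOS), (DEN, SFO), (MIA, LHR), (SEA, NRT)}

{(CHI, NRT), (DC, BOS), (DEN, SFO), (MIA, LHR), (SEA, NRT)}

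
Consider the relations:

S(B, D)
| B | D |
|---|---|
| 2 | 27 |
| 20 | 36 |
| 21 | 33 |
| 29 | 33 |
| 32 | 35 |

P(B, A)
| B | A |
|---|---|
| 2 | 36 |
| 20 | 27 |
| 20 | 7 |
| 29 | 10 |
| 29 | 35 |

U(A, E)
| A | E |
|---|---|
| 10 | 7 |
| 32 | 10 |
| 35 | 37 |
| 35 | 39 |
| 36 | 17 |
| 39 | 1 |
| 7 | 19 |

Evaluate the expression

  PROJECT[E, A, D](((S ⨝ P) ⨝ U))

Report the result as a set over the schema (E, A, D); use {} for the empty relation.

S ⋈ P (natural join on B): {(2, 27, 36), (20, 36, 27), (20, 36, 7), (29, 33, 10), (29, 33, 35)}
(S ⨝ P) ⋈ U (natural join on A): {(2, 27, 36, 17), (20, 36, 7, 19), (29, 33, 10, 7), (29, 33, 35, 37), (29, 33, 35, 39)}
Keep only column(s) E, A, D: {(17, 36, 27), (19, 7, 36), (37, 35, 33), (39, 35, 33), (7, 10, 33)}

{(17, 36, 27), (19, 7, 36), (37, 35, 33), (39, 35, 33), (7, 10, 33)}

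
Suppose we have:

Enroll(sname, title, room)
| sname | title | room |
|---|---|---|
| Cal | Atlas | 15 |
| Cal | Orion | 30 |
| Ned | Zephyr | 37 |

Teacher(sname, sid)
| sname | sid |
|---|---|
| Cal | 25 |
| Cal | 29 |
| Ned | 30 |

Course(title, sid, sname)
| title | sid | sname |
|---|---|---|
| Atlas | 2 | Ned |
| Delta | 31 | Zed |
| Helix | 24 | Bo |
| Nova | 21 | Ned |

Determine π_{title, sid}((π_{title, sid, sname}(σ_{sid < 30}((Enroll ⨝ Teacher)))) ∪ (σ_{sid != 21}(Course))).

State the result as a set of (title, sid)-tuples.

Joining Enroll and Teacher on sname yields {(Cal, Atlas, 15, 25), (Cal, Atlas, 15, 29), (Cal, Orion, 30, 25), (Cal, Orion, 30, 29), (Ned, Zephyr, 37, 30)}.
Selection sid < 30: {(Cal, Atlas, 15, 25), (Cal, Atlas, 15, 29), (Cal, Orion, 30, 25), (Cal, Orion, 30, 29)}
Projecting to title, sid, sname: {(Atlas, 25, Cal), (Atlas, 29, Cal), (Orion, 25, Cal), (Orion, 29, Cal)}
Selection sid != 21: {(Atlas, 2, Ned), (Delta, 31, Zed), (Helix, 24, Bo)}
Taking the union: {(Atlas, 2, Ned), (Atlas, 25, Cal), (Atlas, 29, Cal), (Delta, 31, Zed), (Helix, 24, Bo), (Orion, 25, Cal), (Orion, 29, Cal)}
Projecting to title, sid: {(Atlas, 2), (Atlas, 25), (Atlas, 29), (Delta, 31), (Helix, 24), (Orion, 25), (Orion, 29)}

{(Atlas, 2), (Atlas, 25), (Atlas, 29), (Delta, 31), (Helix, 24), (Orion, 25), (Orion, 29)}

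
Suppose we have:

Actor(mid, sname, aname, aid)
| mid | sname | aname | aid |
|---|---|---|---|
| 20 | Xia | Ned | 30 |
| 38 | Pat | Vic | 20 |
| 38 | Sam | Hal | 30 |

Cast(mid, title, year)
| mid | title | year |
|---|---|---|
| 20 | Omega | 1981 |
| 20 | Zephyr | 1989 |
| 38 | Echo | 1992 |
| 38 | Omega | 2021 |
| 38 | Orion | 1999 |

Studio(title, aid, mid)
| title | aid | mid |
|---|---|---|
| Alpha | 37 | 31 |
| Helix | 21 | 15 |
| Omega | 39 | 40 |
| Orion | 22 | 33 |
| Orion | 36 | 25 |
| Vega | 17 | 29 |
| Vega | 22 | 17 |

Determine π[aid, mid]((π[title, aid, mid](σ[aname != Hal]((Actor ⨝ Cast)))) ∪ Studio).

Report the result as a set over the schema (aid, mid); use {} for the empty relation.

Joining Actor and Cast on mid yields {(20, Xia, Ned, 30, Omega, 1981), (20, Xia, Ned, 30, Zephyr, 1989), (38, Pat, Vic, 20, Echo, 1992), (38, Pat, Vic, 20, Omega, 2021), (38, Pat, Vic, 20, Orion, 1999), (38, Sam, Hal, 30, Echo, 1992), (38, Sam, Hal, 30, Omega, 2021), (38, Sam, Hal, 30, Orion, 1999)}.
Filtering on aname != Hal leaves {(20, Xia, Ned, 30, Omega, 1981), (20, Xia, Ned, 30, Zephyr, 1989), (38, Pat, Vic, 20, Echo, 1992), (38, Pat, Vic, 20, Omega, 2021), (38, Pat, Vic, 20, Orion, 1999)}.
π[title, aid, mid]: project onto (title, aid, mid) → {(Echo, 20, 38), (Omega, 20, 38), (Omega, 30, 20), (Orion, 20, 38), (Zephyr, 30, 20)}
Set union of the two operands is {(Alpha, 37, 31), (Echo, 20, 38), (Helix, 21, 15), (Omega, 20, 38), (Omega, 30, 20), (Omega, 39, 40), (Orion, 20, 38), (Orion, 22, 33), (Orion, 36, 25), (Vega, 17, 29), (Vega, 22, 17), (Zephyr, 30, 20)}.
π[aid, mid]: project onto (aid, mid) (3 duplicate(s) eliminated) → {(17, 29), (20, 38), (21, 15), (22, 17), (22, 33), (30, 20), (36, 25), (37, 31), (39, 40)}

{(17, 29), (20, 38), (21, 15), (22, 17), (22, 33), (30, 20), (36, 25), (37, 31), (39, 40)}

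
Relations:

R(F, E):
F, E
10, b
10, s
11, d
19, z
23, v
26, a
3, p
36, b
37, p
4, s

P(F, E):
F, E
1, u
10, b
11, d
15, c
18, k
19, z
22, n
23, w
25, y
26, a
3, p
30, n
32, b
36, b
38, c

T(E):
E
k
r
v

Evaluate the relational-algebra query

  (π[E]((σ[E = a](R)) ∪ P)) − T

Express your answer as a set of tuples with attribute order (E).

Selection E = a: {(26, a)}
Set union of the two operands is {(1, u), (10, b), (11, d), (15, c), (18, k), (19, z), (22, n), (23, w), (25, y), (26, a), (3, p), (30, n), (32, b), (36, b), (38, c)}.
π_{E} gives {a, b, c, d, k, n, p, u, w, y, z} (4 duplicate(s) eliminated).
Set difference of the two operands is {a, b, c, d, n, p, u, w, y, z}.

{a, b, c, d, n, p, u, w, y, z}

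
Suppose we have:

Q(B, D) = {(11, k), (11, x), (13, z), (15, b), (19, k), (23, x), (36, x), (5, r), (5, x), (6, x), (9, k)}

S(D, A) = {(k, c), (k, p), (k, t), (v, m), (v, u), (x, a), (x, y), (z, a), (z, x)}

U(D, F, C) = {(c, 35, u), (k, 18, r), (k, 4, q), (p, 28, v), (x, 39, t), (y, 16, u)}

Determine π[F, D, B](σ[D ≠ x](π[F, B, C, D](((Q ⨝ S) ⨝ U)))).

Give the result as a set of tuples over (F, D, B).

Natural join on D: {(11, k, c), (11, k, p), (11, k, t), (11, x, a), (11, x, y), (13, z, a), (13, z, x), (19, k, c), (19, k, p), (19, k, t), (23, x, a), (23, x, y), (36, x, a), (36, x, y), (5, x, a), (5, x, y), (6, x, a), (6, x, y), (9, k, c), (9, k, p), (9, k, t)}
Natural join on D: {(11, k, c, 18, r), (11, k, c, 4, q), (11, k, p, 18, r), (11, k, p, 4, q), (11, k, t, 18, r), (11, k, t, 4, q), (11, x, a, 39, t), (11, x, y, 39, t), (19, k, c, 18, r), (19, k, c, 4, q), (19, k, p, 18, r), (19, k, p, 4, q), (19, k, t, 18, r), (19, k, t, 4, q), (23, x, a, 39, t), (23, x, y, 39, t), (36, x, a, 39, t), (36, x, y, 39, t), (5, x, a, 39, t), (5, x, y, 39, t), (6, x, a, 39, t), (6, x, y, 39, t), (9, k, c, 18, r), (9, k, c, 4, q), (9, k, p, 18, r), (9, k, p, 4, q), (9, k, t, 18, r), (9, k, t, 4, q)}
π[F, B, C, D]: project onto (F, B, C, D) (17 duplicate(s) eliminated) → {(18, 11, r, k), (18, 19, r, k), (18, 9, r, k), (39, 11, t, x), (39, 23, t, x), (39, 36, t, x), (39, 5, t, x), (39, 6, t, x), (4, 11, q, k), (4, 19, q, k), (4, 9, q, k)}
σ[D ≠ x]: keep tuples satisfying D ≠ x → {(18, 11, r, k), (18, 19, r, k), (18, 9, r, k), (4, 11, q, k), (4, 19, q, k), (4, 9, q, k)}
π[F, D, B]: project onto (F, D, B) → {(18, k, 11), (18, k, 19), (18, k, 9), (4, k, 11), (4, k, 19), (4, k, 9)}

{(18, k, 11), (18, k, 19), (18, k, 9), (4, k, 11), (4, k, 19), (4, k, 9)}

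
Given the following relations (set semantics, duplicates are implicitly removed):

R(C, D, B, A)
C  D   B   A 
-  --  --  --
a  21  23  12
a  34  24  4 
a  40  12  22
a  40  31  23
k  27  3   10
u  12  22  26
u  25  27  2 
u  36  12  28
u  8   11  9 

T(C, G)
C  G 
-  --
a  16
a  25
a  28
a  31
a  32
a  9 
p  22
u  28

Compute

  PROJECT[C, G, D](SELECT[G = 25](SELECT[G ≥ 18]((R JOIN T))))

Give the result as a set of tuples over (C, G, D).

Natural join on C: {(a, 21, 23, 12, 16), (a, 21, 23, 12, 25), (a, 21, 23, 12, 28), (a, 21, 23, 12, 31), (a, 21, 23, 12, 32), (a, 21, 23, 12, 9), (a, 34, 24, 4, 16), (a, 34, 24, 4, 25), (a, 34, 24, 4, 28), (a, 34, 24, 4, 31), (a, 34, 24, 4, 32), (a, 34, 24, 4, 9), (a, 40, 12, 22, 16), (a, 40, 12, 22, 25), (a, 40, 12, 22, 28), (a, 40, 12, 22, 31), (a, 40, 12, 22, 32), (a, 40, 12, 22, 9), (a, 40, 31, 23, 16), (a, 40, 31, 23, 25), (a, 40, 31, 23, 28), (a, 40, 31, 23, 31), (a, 40, 31, 23, 32), (a, 40, 31, 23, 9), (u, 12, 22, 26, 28), (u, 25, 27, 2, 28), (u, 36, 12, 28, 28), (u, 8, 11, 9, 28)}
Apply σ_{G ≥ 18}; surviving tuples: {(a, 21, 23, 12, 25), (a, 21, 23, 12, 28), (a, 21, 23, 12, 31), (a, 21, 23, 12, 32), (a, 34, 24, 4, 25), (a, 34, 24, 4, 28), (a, 34, 24, 4, 31), (a, 34, 24, 4, 32), (a, 40, 12, 22, 25), (a, 40, 12, 22, 28), (a, 40, 12, 22, 31), (a, 40, 12, 22, 32), (a, 40, 31, 23, 25), (a, 40, 31, 23, 28), (a, 40, 31, 23, 31), (a, 40, 31, 23, 32), (u, 12, 22, 26, 28), (u, 25, 27, 2, 28), (u, 36, 12, 28, 28), (u, 8, 11, 9, 28)}
Apply σ_{G = 25}; surviving tuples: {(a, 21, 23, 12, 25), (a, 34, 24, 4, 25), (a, 40, 12, 22, 25), (a, 40, 31, 23, 25)}
Projecting to C, G, D (1 duplicate(s) eliminated): {(a, 25, 21), (a, 25, 34), (a, 25, 40)}

{(a, 25, 21), (a, 25, 34), (a, 25, 40)}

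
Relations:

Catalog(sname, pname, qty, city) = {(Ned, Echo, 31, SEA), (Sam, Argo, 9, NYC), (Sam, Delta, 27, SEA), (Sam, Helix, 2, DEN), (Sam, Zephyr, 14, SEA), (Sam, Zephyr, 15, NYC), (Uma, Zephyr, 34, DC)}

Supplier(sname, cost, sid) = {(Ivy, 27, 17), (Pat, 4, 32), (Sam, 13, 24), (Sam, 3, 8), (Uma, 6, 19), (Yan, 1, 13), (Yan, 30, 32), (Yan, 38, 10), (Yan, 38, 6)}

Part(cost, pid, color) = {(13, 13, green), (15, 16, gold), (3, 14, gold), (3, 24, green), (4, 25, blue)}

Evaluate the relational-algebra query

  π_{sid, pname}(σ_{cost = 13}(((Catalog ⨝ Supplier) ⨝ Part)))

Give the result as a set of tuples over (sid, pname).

{(24, Argo), (24, Delta), (24, Helix), (24, Zephyr)}

Natural join on sname: {(Sam, Argo, 9, NYC, 13, 24), (Sam, Argo, 9, NYC, 3, 8), (Sam, Delta, 27, SEA, 13, 24), (Sam, Delta, 27, SEA, 3, 8), (Sam, Helix, 2, DEN, 13, 24), (Sam, Helix, 2, DEN, 3, 8), (Sam, Zephyr, 14, SEA, 13, 24), (Sam, Zephyr, 14, SEA, 3, 8), (Sam, Zephyr, 15, NYC, 13, 24), (Sam, Zephyr, 15, NYC, 3, 8), (Uma, Zephyr, 34, DC, 6, 19)}
Natural join on cost: {(Sam, Argo, 9, NYC, 13, 24, 13, green), (Sam, Argo, 9, NYC, 3, 8, 14, gold), (Sam, Argo, 9, NYC, 3, 8, 24, green), (Sam, Delta, 27, SEA, 13, 24, 13, green), (Sam, Delta, 27, SEA, 3, 8, 14, gold), (Sam, Delta, 27, SEA, 3, 8, 24, green), (Sam, Helix, 2, DEN, 13, 24, 13, green), (Sam, Helix, 2, DEN, 3, 8, 14, gold), (Sam, Helix, 2, DEN, 3, 8, 24, green), (Sam, Zephyr, 14, SEA, 13, 24, 13, green), (Sam, Zephyr, 14, SEA, 3, 8, 14, gold), (Sam, Zephyr, 14, SEA, 3, 8, 24, green), (Sam, Zephyr, 15, NYC, 13, 24, 13, green), (Sam, Zephyr, 15, NYC, 3, 8, 14, gold), (Sam, Zephyr, 15, NYC, 3, 8, 24, green)}
Apply σ_{cost = 13}; surviving tuples: {(Sam, Argo, 9, NYC, 13, 24, 13, green), (Sam, Delta, 27, SEA, 13, 24, 13, green), (Sam, Helix, 2, DEN, 13, 24, 13, green), (Sam, Zephyr, 14, SEA, 13, 24, 13, green), (Sam, Zephyr, 15, NYC, 13, 24, 13, green)}
π[sid, pname]: project onto (sid, pname) (1 duplicate(s) eliminated) → {(24, Argo), (24, Delta), (24, Helix), (24, Zephyr)}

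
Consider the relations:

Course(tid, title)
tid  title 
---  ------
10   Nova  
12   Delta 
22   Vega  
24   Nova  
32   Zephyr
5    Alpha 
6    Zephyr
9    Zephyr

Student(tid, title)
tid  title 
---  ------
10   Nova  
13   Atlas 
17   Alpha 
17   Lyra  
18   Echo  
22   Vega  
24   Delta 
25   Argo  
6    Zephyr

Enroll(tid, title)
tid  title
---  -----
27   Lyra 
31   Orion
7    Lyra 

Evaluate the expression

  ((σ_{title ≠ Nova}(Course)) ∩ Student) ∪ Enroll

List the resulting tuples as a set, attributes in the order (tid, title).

{(22, Vega), (27, Lyra), (31, Orion), (6, Zephyr), (7, Lyra)}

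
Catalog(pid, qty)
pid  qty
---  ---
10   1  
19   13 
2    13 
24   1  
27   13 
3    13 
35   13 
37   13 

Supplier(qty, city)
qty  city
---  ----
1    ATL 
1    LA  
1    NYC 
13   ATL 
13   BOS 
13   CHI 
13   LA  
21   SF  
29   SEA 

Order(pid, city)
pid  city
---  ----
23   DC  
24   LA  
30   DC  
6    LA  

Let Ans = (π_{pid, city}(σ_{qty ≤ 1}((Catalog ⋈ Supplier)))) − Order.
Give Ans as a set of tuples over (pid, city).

Catalog ⋈ Supplier (natural join on qty): {(10, 1, ATL), (10, 1, LA), (10, 1, NYC), (19, 13, ATL), (19, 13, BOS), (19, 13, CHI), (19, 13, LA), (2, 13, ATL), (2, 13, BOS), (2, 13, CHI), (2, 13, LA), (24, 1, ATL), (24, 1, LA), (24, 1, NYC), (27, 13, ATL), (27, 13, BOS), (27, 13, CHI), (27, 13, LA), (3, 13, ATL), (3, 13, BOS), (3, 13, CHI), (3, 13, LA), (35, 13, ATL), (35, 13, BOS), (35, 13, CHI), (35, 13, LA), (37, 13, ATL), (37, 13, BOS), (37, 13, CHI), (37, 13, LA)}
Selection qty ≤ 1: {(10, 1, ATL), (10, 1, LA), (10, 1, NYC), (24, 1, ATL), (24, 1, LA), (24, 1, NYC)}
Keep only column(s) pid, city: {(10, ATL), (10, LA), (10, NYC), (24, ATL), (24, LA), (24, NYC)}
Difference: {(10, ATL), (10, LA), (10, NYC), (24, ATL), (24, LA), (24, NYC)} with {(23, DC), (24, LA), (30, DC), (6, LA)} → {(10, ATL), (10, LA), (10, NYC), (24, ATL), (24, NYC)}

{(10, ATL), (10, LA), (10, NYC), (24, ATL), (24, NYC)}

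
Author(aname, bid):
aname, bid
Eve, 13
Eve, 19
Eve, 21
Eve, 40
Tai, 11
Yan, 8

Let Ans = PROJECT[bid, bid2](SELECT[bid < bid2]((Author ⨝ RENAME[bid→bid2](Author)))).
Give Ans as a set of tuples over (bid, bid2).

ρ[bid→bid2]: schema becomes (aname, bid2); tuples unchanged.
Natural join on aname: {(Eve, 13, 13), (Eve, 13, 19), (Eve, 13, 21), (Eve, 13, 40), (Eve, 19, 13), (Eve, 19, 19), (Eve, 19, 21), (Eve, 19, 40), (Eve, 21, 13), (Eve, 21, 19), (Eve, 21, 21), (Eve, 21, 40), (Eve, 40, 13), (Eve, 40, 19), (Eve, 40, 21), (Eve, 40, 40), (Tai, 11, 11), (Yan, 8, 8)}
Apply σ_{bid < bid2}; surviving tuples: {(Eve, 13, 19), (Eve, 13, 21), (Eve, 13, 40), (Eve, 19, 21), (Eve, 19, 40), (Eve, 21, 40)}
π_{bid, bid2} gives {(13, 19), (13, 21), (13, 40), (19, 21), (19, 40), (21, 40)}.

{(13, 19), (13, 21), (13, 40), (19, 21), (19, 40), (21, 40)}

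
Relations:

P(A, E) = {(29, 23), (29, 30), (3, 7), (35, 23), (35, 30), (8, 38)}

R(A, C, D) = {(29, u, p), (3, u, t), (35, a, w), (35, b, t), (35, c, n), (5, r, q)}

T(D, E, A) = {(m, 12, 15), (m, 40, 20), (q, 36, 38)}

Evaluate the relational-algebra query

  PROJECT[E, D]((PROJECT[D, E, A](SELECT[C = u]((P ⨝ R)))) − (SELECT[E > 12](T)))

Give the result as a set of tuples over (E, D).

P ⋈ R (natural join on A): {(29, 23, u, p), (29, 30, u, p), (3, 7, u, t), (35, 23, a, w), (35, 23, b, t), (35, 23, c, n), (35, 30, a, w), (35, 30, b, t), (35, 30, c, n)}
Filtering on C = u leaves {(29, 23, u, p), (29, 30, u, p), (3, 7, u, t)}.
Keep only column(s) D, E, A: {(p, 23, 29), (p, 30, 29), (t, 7, 3)}
Filtering on E > 12 leaves {(m, 40, 20), (q, 36, 38)}.
Taking the difference: {(p, 23, 29), (p, 30, 29), (t, 7, 3)}
Keep only column(s) E, D: {(23, p), (30, p), (7, t)}

{(23, p), (30, p), (7, t)}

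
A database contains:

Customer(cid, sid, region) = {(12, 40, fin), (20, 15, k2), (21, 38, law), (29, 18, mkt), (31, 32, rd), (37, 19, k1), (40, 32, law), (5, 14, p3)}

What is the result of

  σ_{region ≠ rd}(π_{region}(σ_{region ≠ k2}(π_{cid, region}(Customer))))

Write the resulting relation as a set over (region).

{fin, k1, law, mkt, p3}

π[cid, region]: project onto (cid, region) → {(12, fin), (20, k2), (21, law), (29, mkt), (31, rd), (37, k1), (40, law), (5, p3)}
Filtering on region ≠ k2 leaves {(12, fin), (21, law), (29, mkt), (31, rd), (37, k1), (40, law), (5, p3)}.
π[region]: project onto (region) (1 duplicate(s) eliminated) → {fin, k1, law, mkt, p3, rd}
Filtering on region ≠ rd leaves {fin, k1, law, mkt, p3}.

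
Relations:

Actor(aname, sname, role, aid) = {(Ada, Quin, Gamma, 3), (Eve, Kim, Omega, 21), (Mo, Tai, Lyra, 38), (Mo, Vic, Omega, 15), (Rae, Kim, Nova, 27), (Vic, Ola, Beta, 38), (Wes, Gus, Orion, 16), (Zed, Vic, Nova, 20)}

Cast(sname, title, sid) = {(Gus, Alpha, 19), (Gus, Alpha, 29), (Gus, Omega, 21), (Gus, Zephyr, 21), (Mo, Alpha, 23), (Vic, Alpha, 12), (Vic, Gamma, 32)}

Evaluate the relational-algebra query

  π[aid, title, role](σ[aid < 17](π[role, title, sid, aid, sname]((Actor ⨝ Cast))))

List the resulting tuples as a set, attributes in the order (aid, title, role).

{(15, Alpha, Omega), (15, Gamma, Omega), (16, Alpha, Orion), (16, Omega, Orion), (16, Zephyr, Orion)}

Joining Actor and Cast on sname yields {(Mo, Vic, Omega, 15, Alpha, 12), (Mo, Vic, Omega, 15, Gamma, 32), (Wes, Gus, Orion, 16, Alpha, 19), (Wes, Gus, Orion, 16, Alpha, 29), (Wes, Gus, Orion, 16, Omega, 21), (Wes, Gus, Orion, 16, Zephyr, 21), (Zed, Vic, Nova, 20, Alpha, 12), (Zed, Vic, Nova, 20, Gamma, 32)}.
π[role, title, sid, aid, sname]: project onto (role, title, sid, aid, sname) → {(Nova, Alpha, 12, 20, Vic), (Nova, Gamma, 32, 20, Vic), (Omega, Alpha, 12, 15, Vic), (Omega, Gamma, 32, 15, Vic), (Orion, Alpha, 19, 16, Gus), (Orion, Alpha, 29, 16, Gus), (Orion, Omega, 21, 16, Gus), (Orion, Zephyr, 21, 16, Gus)}
Selection aid < 17: {(Omega, Alpha, 12, 15, Vic), (Omega, Gamma, 32, 15, Vic), (Orion, Alpha, 19, 16, Gus), (Orion, Alpha, 29, 16, Gus), (Orion, Omega, 21, 16, Gus), (Orion, Zephyr, 21, 16, Gus)}
π[aid, title, role]: project onto (aid, title, role) (1 duplicate(s) eliminated) → {(15, Alpha, Omega), (15, Gamma, Omega), (16, Alpha, Orion), (16, Omega, Orion), (16, Zephyr, Orion)}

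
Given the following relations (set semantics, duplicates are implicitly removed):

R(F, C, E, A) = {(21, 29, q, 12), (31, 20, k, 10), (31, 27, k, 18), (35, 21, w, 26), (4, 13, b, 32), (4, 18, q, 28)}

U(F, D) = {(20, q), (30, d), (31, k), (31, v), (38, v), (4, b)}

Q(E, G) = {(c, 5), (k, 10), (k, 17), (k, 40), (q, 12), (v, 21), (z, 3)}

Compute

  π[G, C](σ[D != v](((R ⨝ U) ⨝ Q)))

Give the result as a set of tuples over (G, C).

R ⋈ U (natural join on F): {(31, 20, k, 10, k), (31, 20, k, 10, v), (31, 27, k, 18, k), (31, 27, k, 18, v), (4, 13, b, 32, b), (4, 18, q, 28, b)}
(R ⨝ U) ⋈ Q (natural join on E): {(31, 20, k, 10, k, 10), (31, 20, k, 10, k, 17), (31, 20, k, 10, k, 40), (31, 20, k, 10, v, 10), (31, 20, k, 10, v, 17), (31, 20, k, 10, v, 40), (31, 27, k, 18, k, 10), (31, 27, k, 18, k, 17), (31, 27, k, 18, k, 40), (31, 27, k, 18, v, 10), (31, 27, k, 18, v, 17), (31, 27, k, 18, v, 40), (4, 18, q, 28, b, 12)}
σ[D != v]: keep tuples satisfying D != v → {(31, 20, k, 10, k, 10), (31, 20, k, 10, k, 17), (31, 20, k, 10, k, 40), (31, 27, k, 18, k, 10), (31, 27, k, 18, k, 17), (31, 27, k, 18, k, 40), (4, 18, q, 28, b, 12)}
π[G, C]: project onto (G, C) → {(10, 20), (10, 27), (12, 18), (17, 20), (17, 27), (40, 20), (40, 27)}

{(10, 20), (10, 27), (12, 18), (17, 20), (17, 27), (40, 20), (40, 27)}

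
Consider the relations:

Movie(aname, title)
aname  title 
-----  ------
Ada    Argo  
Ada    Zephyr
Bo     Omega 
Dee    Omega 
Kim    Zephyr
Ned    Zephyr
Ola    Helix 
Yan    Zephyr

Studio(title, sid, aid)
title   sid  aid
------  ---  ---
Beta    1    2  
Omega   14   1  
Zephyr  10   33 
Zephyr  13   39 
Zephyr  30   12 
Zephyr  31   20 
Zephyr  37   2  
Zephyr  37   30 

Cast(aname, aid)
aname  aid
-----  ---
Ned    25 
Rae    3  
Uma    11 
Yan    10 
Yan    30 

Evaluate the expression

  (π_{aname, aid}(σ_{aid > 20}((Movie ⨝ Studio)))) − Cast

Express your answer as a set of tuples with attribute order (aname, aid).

Joining Movie and Studio on title yields {(Ada, Zephyr, 10, 33), (Ada, Zephyr, 13, 39), (Ada, Zephyr, 30, 12), (Ada, Zephyr, 31, 20), (Ada, Zephyr, 37, 2), (Ada, Zephyr, 37, 30), (Bo, Omega, 14, 1), (Dee, Omega, 14, 1), (Kim, Zephyr, 10, 33), (Kim, Zephyr, 13, 39), (Kim, Zephyr, 30, 12), (Kim, Zephyr, 31, 20), (Kim, Zephyr, 37, 2), (Kim, Zephyr, 37, 30), (Ned, Zephyr, 10, 33), (Ned, Zephyr, 13, 39), (Ned, Zephyr, 30, 12), (Ned, Zephyr, 31, 20), (Ned, Zephyr, 37, 2), (Ned, Zephyr, 37, 30), (Yan, Zephyr, 10, 33), (Yan, Zephyr, 13, 39), (Yan, Zephyr, 30, 12), (Yan, Zephyr, 31, 20), (Yan, Zephyr, 37, 2), (Yan, Zephyr, 37, 30)}.
Filtering on aid > 20 leaves {(Ada, Zephyr, 10, 33), (Ada, Zephyr, 13, 39), (Ada, Zephyr, 37, 30), (Kim, Zephyr, 10, 33), (Kim, Zephyr, 13, 39), (Kim, Zephyr, 37, 30), (Ned, Zephyr, 10, 33), (Ned, Zephyr, 13, 39), (Ned, Zephyr, 37, 30), (Yan, Zephyr, 10, 33), (Yan, Zephyr, 13, 39), (Yan, Zephyr, 37, 30)}.
Keep only column(s) aname, aid: {(Ada, 30), (Ada, 33), (Ada, 39), (Kim, 30), (Kim, 33), (Kim, 39), (Ned, 30), (Ned, 33), (Ned, 39), (Yan, 30), (Yan, 33), (Yan, 39)}
Difference: {(Ada, 30), (Ada, 33), (Ada, 39), (Kim, 30), (Kim, 33), (Kim, 39), (Ned, 30), (Ned, 33), (Ned, 39), (Yan, 30), (Yan, 33), (Yan, 39)} with {(Ned, 25), (Rae, 3), (Uma, 11), (Yan, 10), (Yan, 30)} → {(Ada, 30), (Ada, 33), (Ada, 39), (Kim, 30), (Kim, 33), (Kim, 39), (Ned, 30), (Ned, 33), (Ned, 39), (Yan, 33), (Yan, 39)}

{(Ada, 30), (Ada, 33), (Ada, 39), (Kim, 30), (Kim, 33), (Kim, 39), (Ned, 30), (Ned, 33), (Ned, 39), (Yan, 33), (Yan, 39)}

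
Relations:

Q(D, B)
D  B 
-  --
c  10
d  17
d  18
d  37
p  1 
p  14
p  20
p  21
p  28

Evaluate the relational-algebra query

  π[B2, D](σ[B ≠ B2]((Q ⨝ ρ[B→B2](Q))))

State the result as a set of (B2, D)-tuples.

{(1, p), (14, p), (17, d), (18, d), (20, p), (21, p), (28, p), (37, d)}

ρ[B→B2]: schema becomes (D, B2); tuples unchanged.
Joining Q and ρ[B→B2](Q) on D yields {(c, 10, 10), (d, 17, 17), (d, 17, 18), (d, 17, 37), (d, 18, 17), (d, 18, 18), (d, 18, 37), (d, 37, 17), (d, 37, 18), (d, 37, 37), (p, 1, 1), (p, 1, 14), (p, 1, 20), (p, 1, 21), (p, 1, 28), (p, 14, 1), (p, 14, 14), (p, 14, 20), (p, 14, 21), (p, 14, 28), (p, 20, 1), (p, 20, 14), (p, 20, 20), (p, 20, 21), (p, 20, 28), (p, 21, 1), (p, 21, 14), (p, 21, 20), (p, 21, 21), (p, 21, 28), (p, 28, 1), (p, 28, 14), (p, 28, 20), (p, 28, 21), (p, 28, 28)}.
Apply σ_{B ≠ B2}; surviving tuples: {(d, 17, 18), (d, 17, 37), (d, 18, 17), (d, 18, 37), (d, 37, 17), (d, 37, 18), (p, 1, 14), (p, 1, 20), (p, 1, 21), (p, 1, 28), (p, 14, 1), (p, 14, 20), (p, 14, 21), (p, 14, 28), (p, 20, 1), (p, 20, 14), (p, 20, 21), (p, 20, 28), (p, 21, 1), (p, 21, 14), (p, 21, 20), (p, 21, 28), (p, 28, 1), (p, 28, 14), (p, 28, 20), (p, 28, 21)}
π[B2, D]: project onto (B2, D) (18 duplicate(s) eliminated) → {(1, p), (14, p), (17, d), (18, d), (20, p), (21, p), (28, p), (37, d)}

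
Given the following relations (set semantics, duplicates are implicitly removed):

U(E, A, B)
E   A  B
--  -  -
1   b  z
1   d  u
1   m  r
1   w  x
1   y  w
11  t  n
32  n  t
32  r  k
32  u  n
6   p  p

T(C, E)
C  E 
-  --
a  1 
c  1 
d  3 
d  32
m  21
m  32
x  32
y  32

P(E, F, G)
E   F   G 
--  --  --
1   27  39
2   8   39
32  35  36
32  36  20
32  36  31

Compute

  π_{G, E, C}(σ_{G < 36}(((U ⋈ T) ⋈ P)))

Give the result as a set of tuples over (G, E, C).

Joining U and T on E yields {(1, b, z, a), (1, b, z, c), (1, d, u, a), (1, d, u, c), (1, m, r, a), (1, m, r, c), (1, w, x, a), (1, w, x, c), (1, y, w, a), (1, y, w, c), (32, n, t, d), (32, n, t, m), (32, n, t, x), (32, n, t, y), (32, r, k, d), (32, r, k, m), (32, r, k, x), (32, r, k, y), (32, u, n, d), (32, u, n, m), (32, u, n, x), (32, u, n, y)}.
Joining (U ⋈ T) and P on E yields {(1, b, z, a, 27, 39), (1, b, z, c, 27, 39), (1, d, u, a, 27, 39), (1, d, u, c, 27, 39), (1, m, r, a, 27, 39), (1, m, r, c, 27, 39), (1, w, x, a, 27, 39), (1, w, x, c, 27, 39), (1, y, w, a, 27, 39), (1, y, w, c, 27, 39), (32, n, t, d, 35, 36), (32, n, t, d, 36, 20), (32, n, t, d, 36, 31), (32, n, t, m, 35, 36), (32, n, t, m, 36, 20), (32, n, t, m, 36, 31), (32, n, t, x, 35, 36), (32, n, t, x, 36, 20), (32, n, t, x, 36, 31), (32, n, t, y, 35, 36), (32, n, t, y, 36, 20), (32, n, t, y, 36, 31), (32, r, k, d, 35, 36), (32, r, k, d, 36, 20), (32, r, k, d, 36, 31), (32, r, k, m, 35, 36), (32, r, k, m, 36, 20), (32, r, k, m, 36, 31), (32, r, k, x, 35, 36), (32, r, k, x, 36, 20), (32, r, k, x, 36, 31), (32, r, k, y, 35, 36), (32, r, k, y, 36, 20), (32, r, k, y, 36, 31), (32, u, n, d, 35, 36), (32, u, n, d, 36, 20), (32, u, n, d, 36, 31), (32, u, n, m, 35, 36), (32, u, n, m, 36, 20), (32, u, n, m, 36, 31), (32, u, n, x, 35, 36), (32, u, n, x, 36, 20), (32, u, n, x, 36, 31), (32, u, n, y, 35, 36), (32, u, n, y, 36, 20), (32, u, n, y, 36, 31)}.
Filtering on G < 36 leaves {(32, n, t, d, 36, 20), (32, n, t, d, 36, 31), (32, n, t, m, 36, 20), (32, n, t, m, 36, 31), (32, n, t, x, 36, 20), (32, n, t, x, 36, 31), (32, n, t, y, 36, 20), (32, n, t, y, 36, 31), (32, r, k, d, 36, 20), (32, r, k, d, 36, 31), (32, r, k, m, 36, 20), (32, r, k, m, 36, 31), (32, r, k, x, 36, 20), (32, r, k, x, 36, 31), (32, r, k, y, 36, 20), (32, r, k, y, 36, 31), (32, u, n, d, 36, 20), (32, u, n, d, 36, 31), (32, u, n, m, 36, 20), (32, u, n, m, 36, 31), (32, u, n, x, 36, 20), (32, u, n, x, 36, 31), (32, u, n, y, 36, 20), (32, u, n, y, 36, 31)}.
Keep only column(s) G, E, C (16 duplicate(s) eliminated): {(20, 32, d), (20, 32, m), (20, 32, x), (20, 32, y), (31, 32, d), (31, 32, m), (31, 32, x), (31, 32, y)}

{(20, 32, d), (20, 32, m), (20, 32, x), (20, 32, y), (31, 32, d), (31, 32, m), (31, 32, x), (31, 32, y)}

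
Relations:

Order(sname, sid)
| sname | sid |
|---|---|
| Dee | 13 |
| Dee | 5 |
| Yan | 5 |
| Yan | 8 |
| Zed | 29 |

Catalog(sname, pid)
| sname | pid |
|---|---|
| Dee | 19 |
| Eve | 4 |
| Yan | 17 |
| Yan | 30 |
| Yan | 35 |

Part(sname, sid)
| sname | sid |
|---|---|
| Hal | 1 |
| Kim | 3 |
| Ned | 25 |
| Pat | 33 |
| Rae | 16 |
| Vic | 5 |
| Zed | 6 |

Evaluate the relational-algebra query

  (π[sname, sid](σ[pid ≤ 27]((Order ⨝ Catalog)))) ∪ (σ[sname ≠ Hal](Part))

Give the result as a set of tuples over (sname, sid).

{(Dee, 13), (Dee, 5), (Kim, 3), (Ned, 25), (Pat, 33), (Rae, 16), (Vic, 5), (Yan, 5), (Yan, 8), (Zed, 6)}

Order ⋈ Catalog (natural join on sname): {(Dee, 13, 19), (Dee, 5, 19), (Yan, 5, 17), (Yan, 5, 30), (Yan, 5, 35), (Yan, 8, 17), (Yan, 8, 30), (Yan, 8, 35)}
Filtering on pid ≤ 27 leaves {(Dee, 13, 19), (Dee, 5, 19), (Yan, 5, 17), (Yan, 8, 17)}.
Keep only column(s) sname, sid: {(Dee, 13), (Dee, 5), (Yan, 5), (Yan, 8)}
Filtering on sname ≠ Hal leaves {(Kim, 3), (Ned, 25), (Pat, 33), (Rae, 16), (Vic, 5), (Zed, 6)}.
Taking the union: {(Dee, 13), (Dee, 5), (Kim, 3), (Ned, 25), (Pat, 33), (Rae, 16), (Vic, 5), (Yan, 5), (Yan, 8), (Zed, 6)}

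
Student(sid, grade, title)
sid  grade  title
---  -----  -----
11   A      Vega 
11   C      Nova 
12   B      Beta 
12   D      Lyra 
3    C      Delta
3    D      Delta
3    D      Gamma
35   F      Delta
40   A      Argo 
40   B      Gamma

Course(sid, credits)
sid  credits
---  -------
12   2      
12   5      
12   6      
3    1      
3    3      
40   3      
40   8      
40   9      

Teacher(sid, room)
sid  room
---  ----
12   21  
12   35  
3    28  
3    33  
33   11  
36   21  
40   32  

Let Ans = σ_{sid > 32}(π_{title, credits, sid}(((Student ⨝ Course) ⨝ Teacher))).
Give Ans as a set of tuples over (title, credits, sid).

{(Argo, 3, 40), (Argo, 8, 40), (Argo, 9, 40), (Gamma, 3, 40), (Gamma, 8, 40), (Gamma, 9, 40)}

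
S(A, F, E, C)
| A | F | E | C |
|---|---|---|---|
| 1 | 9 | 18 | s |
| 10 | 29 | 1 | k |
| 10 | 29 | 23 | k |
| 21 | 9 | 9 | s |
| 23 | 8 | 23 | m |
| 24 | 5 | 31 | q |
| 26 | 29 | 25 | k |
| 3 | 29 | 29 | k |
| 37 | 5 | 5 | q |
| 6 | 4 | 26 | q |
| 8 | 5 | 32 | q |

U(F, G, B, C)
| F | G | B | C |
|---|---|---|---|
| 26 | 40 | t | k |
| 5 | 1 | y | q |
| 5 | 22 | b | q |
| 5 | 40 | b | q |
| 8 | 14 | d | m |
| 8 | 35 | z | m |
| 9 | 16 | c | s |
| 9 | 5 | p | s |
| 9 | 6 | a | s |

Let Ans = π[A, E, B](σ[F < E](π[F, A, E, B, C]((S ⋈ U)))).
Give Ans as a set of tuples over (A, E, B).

{(1, 18, a), (1, 18, c), (1, 18, p), (23, 23, d), (23, 23, z), (24, 31, b), (24, 31, y), (8, 32, b), (8, 32, y)}

Joining S and U on F, C yields {(1, 9, 18, s, 16, c), (1, 9, 18, s, 5, p), (1, 9, 18, s, 6, a), (21, 9, 9, s, 16, c), (21, 9, 9, s, 5, p), (21, 9, 9, s, 6, a), (23, 8, 23, m, 14, d), (23, 8, 23, m, 35, z), (24, 5, 31, q, 1, y), (24, 5, 31, q, 22, b), (24, 5, 31, q, 40, b), (37, 5, 5, q, 1, y), (37, 5, 5, q, 22, b), (37, 5, 5, q, 40, b), (8, 5, 32, q, 1, y), (8, 5, 32, q, 22, b), (8, 5, 32, q, 40, b)}.
π[F, A, E, B, C]: project onto (F, A, E, B, C) (3 duplicate(s) eliminated) → {(5, 24, 31, b, q), (5, 24, 31, y, q), (5, 37, 5, b, q), (5, 37, 5, y, q), (5, 8, 32, b, q), (5, 8, 32, y, q), (8, 23, 23, d, m), (8, 23, 23, z, m), (9, 1, 18, a, s), (9, 1, 18, c, s), (9, 1, 18, p, s), (9, 21, 9, a, s), (9, 21, 9, c, s), (9, 21, 9, p, s)}
Filtering on F < E leaves {(5, 24, 31, b, q), (5, 24, 31, y, q), (5, 8, 32, b, q), (5, 8, 32, y, q), (8, 23, 23, d, m), (8, 23, 23, z, m), (9, 1, 18, a, s), (9, 1, 18, c, s), (9, 1, 18, p, s)}.
π[A, E, B]: project onto (A, E, B) → {(1, 18, a), (1, 18, c), (1, 18, p), (23, 23, d), (23, 23, z), (24, 31, b), (24, 31, y), (8, 32, b), (8, 32, y)}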